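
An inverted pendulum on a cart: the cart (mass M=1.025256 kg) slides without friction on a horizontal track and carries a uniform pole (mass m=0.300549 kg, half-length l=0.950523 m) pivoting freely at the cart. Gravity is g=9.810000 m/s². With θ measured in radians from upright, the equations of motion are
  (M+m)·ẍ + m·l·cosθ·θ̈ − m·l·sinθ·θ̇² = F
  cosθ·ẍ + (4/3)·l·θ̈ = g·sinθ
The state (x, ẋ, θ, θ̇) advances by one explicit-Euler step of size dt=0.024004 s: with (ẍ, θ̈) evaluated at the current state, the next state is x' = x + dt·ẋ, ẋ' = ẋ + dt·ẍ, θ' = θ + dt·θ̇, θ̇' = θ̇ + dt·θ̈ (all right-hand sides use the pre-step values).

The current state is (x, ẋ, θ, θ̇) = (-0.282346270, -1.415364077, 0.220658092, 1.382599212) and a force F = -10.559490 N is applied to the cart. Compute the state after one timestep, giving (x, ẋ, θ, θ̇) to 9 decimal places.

(-0.316320669, -1.651090210, 0.253846003, 1.604753538)

sinθ=0.218871806, cosθ=0.975753623
temp = (F + m·l·θ̇²·sinθ)/(M+m) = (-10.559490 + 0.119525439)/1.325805 = -7.874434446
θ̈ = (g·sinθ − cosθ·temp)/(l·(4/3 − m·cos²θ/(M+m))) = 9.254887758
ẍ = temp − m·l·θ̈·cosθ/(M+m) = -9.820285497
Euler: x'=-0.282346270+0.024004·-1.415364077=-0.316320669, ẋ'=-1.415364077+0.024004·-9.820285497=-1.651090210
       θ'=0.220658092+0.024004·1.382599212=0.253846003, θ̇'=1.382599212+0.024004·9.254887758=1.604753538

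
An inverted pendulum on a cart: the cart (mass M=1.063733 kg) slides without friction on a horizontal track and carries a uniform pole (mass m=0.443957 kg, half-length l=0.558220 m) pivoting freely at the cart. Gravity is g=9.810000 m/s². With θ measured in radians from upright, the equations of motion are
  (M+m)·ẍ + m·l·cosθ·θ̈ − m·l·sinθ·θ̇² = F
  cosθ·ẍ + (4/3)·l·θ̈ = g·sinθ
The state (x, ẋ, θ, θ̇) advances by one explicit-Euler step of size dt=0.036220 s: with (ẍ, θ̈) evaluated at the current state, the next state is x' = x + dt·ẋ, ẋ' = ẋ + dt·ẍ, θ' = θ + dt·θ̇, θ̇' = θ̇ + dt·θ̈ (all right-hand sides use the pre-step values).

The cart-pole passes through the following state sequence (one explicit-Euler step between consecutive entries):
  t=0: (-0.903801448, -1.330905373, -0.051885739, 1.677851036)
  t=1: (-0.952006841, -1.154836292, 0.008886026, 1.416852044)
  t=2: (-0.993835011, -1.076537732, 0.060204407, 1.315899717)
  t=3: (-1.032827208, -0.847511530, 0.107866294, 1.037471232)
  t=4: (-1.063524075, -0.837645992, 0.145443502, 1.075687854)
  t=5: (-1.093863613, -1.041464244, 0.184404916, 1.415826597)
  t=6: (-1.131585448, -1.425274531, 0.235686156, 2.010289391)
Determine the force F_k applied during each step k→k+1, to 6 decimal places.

step 0→1:
  ẍ = (ẋ'−ẋ)/dt = (-1.154836292−-1.330905373)/0.036220 = 4.861101
  θ̈ = (θ̇'−θ̇)/dt = (1.416852044−1.677851036)/0.036220 = -7.205936
  sinθ=-0.051862, cosθ=0.998654
  F = (M+m)·ẍ + m·l·cosθ·θ̈ − m·l·sinθ·θ̇² = 7.329033 + -1.783413 − -0.036183 = 5.581804
step 1→2:
  ẍ = (ẋ'−ẋ)/dt = (-1.076537732−-1.154836292)/0.036220 = 2.161749
  θ̈ = (θ̇'−θ̇)/dt = (1.315899717−1.416852044)/0.036220 = -2.787198
  sinθ=0.008886, cosθ=0.999961
  F = (M+m)·ẍ + m·l·cosθ·θ̈ − m·l·sinθ·θ̇² = 3.259248 + -0.690712 − 0.004421 = 2.564115
step 2→3:
  ẍ = (ẋ'−ẋ)/dt = (-0.847511530−-1.076537732)/0.036220 = 6.323197
  θ̈ = (θ̇'−θ̇)/dt = (1.037471232−1.315899717)/0.036220 = -7.687148
  sinθ=0.060168, cosθ=0.998188
  F = (M+m)·ẍ + m·l·cosθ·θ̈ − m·l·sinθ·θ̇² = 9.533421 + -1.901621 − 0.025820 = 7.605980
step 3→4:
  ẍ = (ẋ'−ẋ)/dt = (-0.837645992−-0.847511530)/0.036220 = 0.272378
  θ̈ = (θ̇'−θ̇)/dt = (1.075687854−1.037471232)/0.036220 = 1.055125
  sinθ=0.107657, cosθ=0.994188
  F = (M+m)·ẍ + m·l·cosθ·θ̈ − m·l·sinθ·θ̇² = 0.410662 + 0.259967 − 0.028717 = 0.641912
step 4→5:
  ẍ = (ẋ'−ẋ)/dt = (-1.041464244−-0.837645992)/0.036220 = -5.627229
  θ̈ = (θ̇'−θ̇)/dt = (1.415826597−1.075687854)/0.036220 = 9.390910
  sinθ=0.144931, cosθ=0.989442
  F = (M+m)·ẍ + m·l·cosθ·θ̈ − m·l·sinθ·θ̇² = -8.484118 + 2.302736 − 0.041561 = -6.222942
step 5→6:
  ẍ = (ẋ'−ẋ)/dt = (-1.425274531−-1.041464244)/0.036220 = -10.596640
  θ̈ = (θ̇'−θ̇)/dt = (2.010289391−1.415826597)/0.036220 = 16.412556
  sinθ=0.183362, cosθ=0.983046
  F = (M+m)·ẍ + m·l·cosθ·θ̈ − m·l·sinθ·θ̇² = -15.976448 + 3.998491 − 0.091091 = -12.069047

F_0 = 5.581804 N
F_1 = 2.564115 N
F_2 = 7.605980 N
F_3 = 0.641912 N
F_4 = -6.222942 N
F_5 = -12.069047 N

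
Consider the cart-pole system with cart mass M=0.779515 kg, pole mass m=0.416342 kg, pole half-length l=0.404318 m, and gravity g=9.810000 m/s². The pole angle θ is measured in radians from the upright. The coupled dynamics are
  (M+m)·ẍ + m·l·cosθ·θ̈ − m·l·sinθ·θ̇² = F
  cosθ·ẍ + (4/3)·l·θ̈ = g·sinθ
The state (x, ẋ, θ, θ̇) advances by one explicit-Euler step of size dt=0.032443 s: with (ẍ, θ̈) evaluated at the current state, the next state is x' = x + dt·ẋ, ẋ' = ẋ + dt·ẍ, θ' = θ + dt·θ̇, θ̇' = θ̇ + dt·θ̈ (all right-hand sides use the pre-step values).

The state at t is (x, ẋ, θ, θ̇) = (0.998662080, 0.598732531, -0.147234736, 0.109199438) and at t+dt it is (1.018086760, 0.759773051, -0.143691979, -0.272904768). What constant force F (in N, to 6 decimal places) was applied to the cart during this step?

ẍ = (ẋ'−ẋ)/dt = (0.759773051−0.598732531)/0.032443 = 4.963799
θ̈ = (θ̇'−θ̇)/dt = (-0.272904768−0.109199438)/0.032443 = -11.777709
sinθ=-0.146703, cosθ=0.989181
F = (M+m)·ẍ + m·l·cosθ·θ̈ − m·l·sinθ·θ̇² = 5.935993 + -1.961145 − -0.000294 = 3.975143

F = 3.975143 N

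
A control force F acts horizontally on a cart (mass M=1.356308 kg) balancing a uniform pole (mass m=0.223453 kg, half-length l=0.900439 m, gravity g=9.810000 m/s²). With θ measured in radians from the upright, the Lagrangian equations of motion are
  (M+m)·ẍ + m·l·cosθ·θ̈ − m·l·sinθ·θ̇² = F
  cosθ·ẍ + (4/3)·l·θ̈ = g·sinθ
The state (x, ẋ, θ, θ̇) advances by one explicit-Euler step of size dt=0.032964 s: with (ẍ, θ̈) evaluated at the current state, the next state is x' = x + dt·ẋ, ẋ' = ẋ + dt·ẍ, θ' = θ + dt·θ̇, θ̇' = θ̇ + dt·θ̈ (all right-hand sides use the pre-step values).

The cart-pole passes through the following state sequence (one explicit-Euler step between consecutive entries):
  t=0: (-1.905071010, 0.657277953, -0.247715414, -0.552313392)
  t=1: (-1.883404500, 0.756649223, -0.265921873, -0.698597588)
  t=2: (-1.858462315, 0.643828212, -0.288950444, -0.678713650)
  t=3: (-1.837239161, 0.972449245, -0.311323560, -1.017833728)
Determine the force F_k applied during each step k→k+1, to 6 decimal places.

step 0→1:
  ẍ = (ẋ'−ẋ)/dt = (0.756649223−0.657277953)/0.032964 = 3.014539
  θ̈ = (θ̇'−θ̇)/dt = (-0.698597588−-0.552313392)/0.032964 = -4.437696
  sinθ=-0.245190, cosθ=0.969475
  F = (M+m)·ẍ + m·l·cosθ·θ̈ − m·l·sinθ·θ̇² = 4.762251 + -0.865635 − -0.015049 = 3.911666
step 1→2:
  ẍ = (ẋ'−ẋ)/dt = (0.643828212−0.756649223)/0.032964 = -3.422552
  θ̈ = (θ̇'−θ̇)/dt = (-0.678713650−-0.698597588)/0.032964 = 0.603202
  sinθ=-0.262799, cosθ=0.964851
  F = (M+m)·ẍ + m·l·cosθ·θ̈ − m·l·sinθ·θ̇² = -5.406815 + 0.117102 − -0.025806 = -5.263907
step 2→3:
  ẍ = (ẋ'−ẋ)/dt = (0.972449245−0.643828212)/0.032964 = 9.969088
  θ̈ = (θ̇'−θ̇)/dt = (-1.017833728−-0.678713650)/0.032964 = -10.287589
  sinθ=-0.284946, cosθ=0.958543
  F = (M+m)·ẍ + m·l·cosθ·θ̈ − m·l·sinθ·θ̇² = 15.748777 + -1.984111 − -0.026411 = 13.791077

F_0 = 3.911666 N
F_1 = -5.263907 N
F_2 = 13.791077 N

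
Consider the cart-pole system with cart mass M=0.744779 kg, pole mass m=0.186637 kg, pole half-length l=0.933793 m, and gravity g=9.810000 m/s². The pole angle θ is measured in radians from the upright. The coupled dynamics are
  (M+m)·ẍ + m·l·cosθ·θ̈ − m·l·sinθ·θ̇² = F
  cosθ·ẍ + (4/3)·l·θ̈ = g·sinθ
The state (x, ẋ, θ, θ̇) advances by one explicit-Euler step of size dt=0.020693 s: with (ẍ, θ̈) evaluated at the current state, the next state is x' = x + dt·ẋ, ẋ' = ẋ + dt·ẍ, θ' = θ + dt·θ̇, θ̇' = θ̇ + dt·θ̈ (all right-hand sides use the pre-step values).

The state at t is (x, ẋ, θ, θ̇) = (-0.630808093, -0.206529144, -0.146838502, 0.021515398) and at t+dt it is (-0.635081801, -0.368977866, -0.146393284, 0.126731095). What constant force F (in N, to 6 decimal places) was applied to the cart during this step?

ẍ = (ẋ'−ẋ)/dt = (-0.368977866−-0.206529144)/0.020693 = -7.850419
θ̈ = (θ̇'−θ̇)/dt = (0.126731095−0.021515398)/0.020693 = 5.084603
sinθ=-0.146311, cosθ=0.989239
F = (M+m)·ẍ + m·l·cosθ·θ̈ − m·l·sinθ·θ̇² = -7.312006 + 0.876610 − -0.000012 = -6.435384

F = -6.435384 N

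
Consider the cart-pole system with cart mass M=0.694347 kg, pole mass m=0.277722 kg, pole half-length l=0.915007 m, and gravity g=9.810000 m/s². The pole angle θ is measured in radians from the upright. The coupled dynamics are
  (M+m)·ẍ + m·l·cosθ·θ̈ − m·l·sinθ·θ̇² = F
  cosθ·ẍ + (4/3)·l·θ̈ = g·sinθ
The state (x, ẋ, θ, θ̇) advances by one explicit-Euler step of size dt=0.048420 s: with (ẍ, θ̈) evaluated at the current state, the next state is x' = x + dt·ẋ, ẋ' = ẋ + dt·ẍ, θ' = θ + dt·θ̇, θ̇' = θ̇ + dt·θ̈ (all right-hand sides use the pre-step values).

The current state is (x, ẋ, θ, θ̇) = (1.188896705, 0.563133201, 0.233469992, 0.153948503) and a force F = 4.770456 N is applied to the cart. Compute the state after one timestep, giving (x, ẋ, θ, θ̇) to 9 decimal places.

(1.216163615, 0.832557617, 0.240924179, 0.029177959)

sinθ=0.231354759, cosθ=0.972869455
temp = (F + m·l·θ̇²·sinθ)/(M+m) = (4.770456 + 0.001393362)/0.972069 = 4.908961568
θ̈ = (g·sinθ − cosθ·temp)/(l·(4/3 − m·cos²θ/(M+m))) = -2.576838983
ẍ = temp − m·l·θ̈·cosθ/(M+m) = 5.564320853
Euler: x'=1.188896705+0.048420·0.563133201=1.216163615, ẋ'=0.563133201+0.048420·5.564320853=0.832557617
       θ'=0.233469992+0.048420·0.153948503=0.240924179, θ̇'=0.153948503+0.048420·-2.576838983=0.029177959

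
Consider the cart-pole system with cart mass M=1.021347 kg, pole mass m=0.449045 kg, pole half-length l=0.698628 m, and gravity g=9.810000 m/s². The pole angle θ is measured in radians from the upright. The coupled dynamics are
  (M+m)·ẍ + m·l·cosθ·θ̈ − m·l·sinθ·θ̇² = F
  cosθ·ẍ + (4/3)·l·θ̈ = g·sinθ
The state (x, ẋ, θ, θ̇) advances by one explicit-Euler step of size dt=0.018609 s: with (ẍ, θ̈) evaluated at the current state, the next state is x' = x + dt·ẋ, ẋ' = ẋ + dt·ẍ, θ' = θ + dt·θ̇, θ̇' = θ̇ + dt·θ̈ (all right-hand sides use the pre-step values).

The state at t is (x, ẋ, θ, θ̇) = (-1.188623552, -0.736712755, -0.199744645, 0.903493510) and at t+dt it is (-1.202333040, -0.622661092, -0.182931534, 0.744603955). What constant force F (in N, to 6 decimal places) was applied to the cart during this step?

F = 6.437272 N

ẍ = (ẋ'−ẋ)/dt = (-0.622661092−-0.736712755)/0.018609 = 6.128844
θ̈ = (θ̇'−θ̇)/dt = (0.744603955−0.903493510)/0.018609 = -8.538318
sinθ=-0.198419, cosθ=0.980117
F = (M+m)·ẍ + m·l·cosθ·θ̈ − m·l·sinθ·θ̇² = 9.011804 + -2.625344 − -0.050812 = 6.437272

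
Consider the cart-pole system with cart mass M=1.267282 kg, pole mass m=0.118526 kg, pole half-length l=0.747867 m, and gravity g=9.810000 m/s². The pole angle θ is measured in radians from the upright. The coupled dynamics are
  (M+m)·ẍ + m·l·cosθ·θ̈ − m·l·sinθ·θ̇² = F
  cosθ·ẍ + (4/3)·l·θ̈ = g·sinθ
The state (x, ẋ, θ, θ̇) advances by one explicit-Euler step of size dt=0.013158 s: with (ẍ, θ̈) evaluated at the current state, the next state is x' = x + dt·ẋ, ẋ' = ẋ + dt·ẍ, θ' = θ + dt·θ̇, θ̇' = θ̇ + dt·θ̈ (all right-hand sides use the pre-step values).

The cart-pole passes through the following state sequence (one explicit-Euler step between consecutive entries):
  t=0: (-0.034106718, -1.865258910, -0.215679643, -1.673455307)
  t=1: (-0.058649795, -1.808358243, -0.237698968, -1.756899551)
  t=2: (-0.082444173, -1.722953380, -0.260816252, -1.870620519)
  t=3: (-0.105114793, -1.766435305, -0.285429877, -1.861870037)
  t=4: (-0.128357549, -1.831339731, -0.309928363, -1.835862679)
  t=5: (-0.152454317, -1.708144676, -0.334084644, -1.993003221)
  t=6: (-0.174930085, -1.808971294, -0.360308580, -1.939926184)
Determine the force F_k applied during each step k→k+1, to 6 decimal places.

F_0 = 5.496820 N
F_1 = 8.314750 N
F_2 = -4.442600 N
F_3 = -6.581134 N
F_4 = 12.057917 N
F_5 = -10.165869 N

step 0→1:
  ẍ = (ẋ'−ẋ)/dt = (-1.808358243−-1.865258910)/0.013158 = 4.324416
  θ̈ = (θ̇'−θ̇)/dt = (-1.756899551−-1.673455307)/0.013158 = -6.341712
  sinθ=-0.214011, cosθ=0.976831
  F = (M+m)·ẍ + m·l·cosθ·θ̈ − m·l·sinθ·θ̇² = 5.992810 + -0.549116 − -0.053126 = 5.496820
step 1→2:
  ẍ = (ẋ'−ẋ)/dt = (-1.722953380−-1.808358243)/0.013158 = 6.490718
  θ̈ = (θ̇'−θ̇)/dt = (-1.870620519−-1.756899551)/0.013158 = -8.642724
  sinθ=-0.235467, cosθ=0.971882
  F = (M+m)·ẍ + m·l·cosθ·θ̈ − m·l·sinθ·θ̇² = 8.994888 + -0.744565 − -0.064426 = 8.314750
step 2→3:
  ẍ = (ẋ'−ẋ)/dt = (-1.766435305−-1.722953380)/0.013158 = -3.304600
  θ̈ = (θ̇'−θ̇)/dt = (-1.861870037−-1.870620519)/0.013158 = 0.665031
  sinθ=-0.257869, cosθ=0.966180
  F = (M+m)·ẍ + m·l·cosθ·θ̈ − m·l·sinθ·θ̇² = -4.579541 + 0.056956 − -0.079985 = -4.442600
step 3→4:
  ẍ = (ẋ'−ẋ)/dt = (-1.831339731−-1.766435305)/0.013158 = -4.932697
  θ̈ = (θ̇'−θ̇)/dt = (-1.835862679−-1.861870037)/0.013158 = 1.976543
  sinθ=-0.281570, cosθ=0.959541
  F = (M+m)·ẍ + m·l·cosθ·θ̈ − m·l·sinθ·θ̇² = -6.835771 + 0.168115 − -0.086521 = -6.581134
step 4→5:
  ẍ = (ẋ'−ẋ)/dt = (-1.708144676−-1.831339731)/0.013158 = 9.362749
  θ̈ = (θ̇'−θ̇)/dt = (-1.993003221−-1.835862679)/0.013158 = -11.942586
  sinθ=-0.304990, cosθ=0.952355
  F = (M+m)·ẍ + m·l·cosθ·θ̈ − m·l·sinθ·θ̇² = 12.974973 + -1.008174 − -0.091118 = 12.057917
step 5→6:
  ẍ = (ẋ'−ẋ)/dt = (-1.808971294−-1.708144676)/0.013158 = -7.662762
  θ̈ = (θ̇'−θ̇)/dt = (-1.939926184−-1.993003221)/0.013158 = 4.033823
  sinθ=-0.327905, cosθ=0.944711
  F = (M+m)·ẍ + m·l·cosθ·θ̈ − m·l·sinθ·θ̇² = -10.619116 + 0.337795 − -0.115452 = -10.165869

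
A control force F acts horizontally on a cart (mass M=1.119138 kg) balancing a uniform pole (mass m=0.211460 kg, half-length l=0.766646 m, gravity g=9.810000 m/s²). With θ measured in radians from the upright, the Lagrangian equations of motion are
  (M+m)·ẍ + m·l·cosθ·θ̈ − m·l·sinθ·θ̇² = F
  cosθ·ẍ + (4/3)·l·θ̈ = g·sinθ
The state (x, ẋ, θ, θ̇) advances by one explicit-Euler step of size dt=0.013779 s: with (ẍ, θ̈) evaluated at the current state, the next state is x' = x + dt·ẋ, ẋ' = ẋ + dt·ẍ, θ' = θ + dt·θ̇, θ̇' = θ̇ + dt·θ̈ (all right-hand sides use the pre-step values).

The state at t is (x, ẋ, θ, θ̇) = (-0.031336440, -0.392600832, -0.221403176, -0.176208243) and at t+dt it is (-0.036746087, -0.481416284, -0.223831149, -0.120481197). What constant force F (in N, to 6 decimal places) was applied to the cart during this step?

F = -7.935900 N

ẍ = (ẋ'−ẋ)/dt = (-0.481416284−-0.392600832)/0.013779 = -6.445711
θ̈ = (θ̇'−θ̇)/dt = (-0.120481197−-0.176208243)/0.013779 = 4.044346
sinθ=-0.219599, cosθ=0.975590
F = (M+m)·ẍ + m·l·cosθ·θ̈ − m·l·sinθ·θ̇² = -8.576650 + 0.639645 − -0.001105 = -7.935900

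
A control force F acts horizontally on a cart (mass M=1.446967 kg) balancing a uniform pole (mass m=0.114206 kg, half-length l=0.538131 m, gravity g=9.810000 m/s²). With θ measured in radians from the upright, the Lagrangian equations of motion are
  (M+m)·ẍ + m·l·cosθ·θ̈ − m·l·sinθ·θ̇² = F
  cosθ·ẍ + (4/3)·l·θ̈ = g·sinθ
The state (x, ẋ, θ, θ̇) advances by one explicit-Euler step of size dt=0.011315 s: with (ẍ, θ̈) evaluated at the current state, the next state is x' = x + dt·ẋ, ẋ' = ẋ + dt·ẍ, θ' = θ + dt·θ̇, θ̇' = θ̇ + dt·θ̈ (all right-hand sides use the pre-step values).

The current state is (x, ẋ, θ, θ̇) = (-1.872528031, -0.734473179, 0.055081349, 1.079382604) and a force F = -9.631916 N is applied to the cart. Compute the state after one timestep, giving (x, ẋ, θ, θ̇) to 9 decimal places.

(-1.880838595, -0.808646364, 0.067294563, 1.191118837)

sinθ=0.055053501, cosθ=0.998483406
temp = (F + m·l·θ̇²·sinθ)/(M+m) = (-9.631916 + 0.003941964)/1.561173 = -6.167141012
θ̈ = (g·sinθ − cosθ·temp)/(l·(4/3 − m·cos²θ/(M+m))) = 9.875053736
ẍ = temp − m·l·θ̈·cosθ/(M+m) = -6.555296937
Euler: x'=-1.872528031+0.011315·-0.734473179=-1.880838595, ẋ'=-0.734473179+0.011315·-6.555296937=-0.808646364
       θ'=0.055081349+0.011315·1.079382604=0.067294563, θ̇'=1.079382604+0.011315·9.875053736=1.191118837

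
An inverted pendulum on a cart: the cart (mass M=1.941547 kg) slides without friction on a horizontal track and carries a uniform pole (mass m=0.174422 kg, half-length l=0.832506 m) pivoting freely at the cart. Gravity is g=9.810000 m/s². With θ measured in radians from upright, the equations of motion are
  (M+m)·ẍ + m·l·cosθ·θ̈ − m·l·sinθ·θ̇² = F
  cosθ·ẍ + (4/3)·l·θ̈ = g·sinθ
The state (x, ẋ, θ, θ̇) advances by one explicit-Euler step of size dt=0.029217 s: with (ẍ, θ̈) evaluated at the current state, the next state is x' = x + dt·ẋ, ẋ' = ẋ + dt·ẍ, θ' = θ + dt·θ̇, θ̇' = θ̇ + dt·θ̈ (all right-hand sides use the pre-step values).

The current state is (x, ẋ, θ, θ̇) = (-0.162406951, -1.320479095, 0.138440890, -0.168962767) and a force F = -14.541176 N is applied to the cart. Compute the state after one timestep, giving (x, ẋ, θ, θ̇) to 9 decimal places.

sinθ=0.137999090, cosθ=0.990432356
temp = (F + m·l·θ̇²·sinθ)/(M+m) = (-14.541176 + 0.000572067)/2.115969 = -6.871841664
θ̈ = (g·sinθ − cosθ·temp)/(l·(4/3 − m·cos²θ/(M+m))) = 7.825780138
ẍ = temp − m·l·θ̈·cosθ/(M+m) = -7.403743874
Euler: x'=-0.162406951+0.029217·-1.320479095=-0.200987389, ẋ'=-1.320479095+0.029217·-7.403743874=-1.536794280
       θ'=0.138440890+0.029217·-0.168962767=0.133504305, θ̇'=-0.168962767+0.029217·7.825780138=0.059683051

(-0.200987389, -1.536794280, 0.133504305, 0.059683051)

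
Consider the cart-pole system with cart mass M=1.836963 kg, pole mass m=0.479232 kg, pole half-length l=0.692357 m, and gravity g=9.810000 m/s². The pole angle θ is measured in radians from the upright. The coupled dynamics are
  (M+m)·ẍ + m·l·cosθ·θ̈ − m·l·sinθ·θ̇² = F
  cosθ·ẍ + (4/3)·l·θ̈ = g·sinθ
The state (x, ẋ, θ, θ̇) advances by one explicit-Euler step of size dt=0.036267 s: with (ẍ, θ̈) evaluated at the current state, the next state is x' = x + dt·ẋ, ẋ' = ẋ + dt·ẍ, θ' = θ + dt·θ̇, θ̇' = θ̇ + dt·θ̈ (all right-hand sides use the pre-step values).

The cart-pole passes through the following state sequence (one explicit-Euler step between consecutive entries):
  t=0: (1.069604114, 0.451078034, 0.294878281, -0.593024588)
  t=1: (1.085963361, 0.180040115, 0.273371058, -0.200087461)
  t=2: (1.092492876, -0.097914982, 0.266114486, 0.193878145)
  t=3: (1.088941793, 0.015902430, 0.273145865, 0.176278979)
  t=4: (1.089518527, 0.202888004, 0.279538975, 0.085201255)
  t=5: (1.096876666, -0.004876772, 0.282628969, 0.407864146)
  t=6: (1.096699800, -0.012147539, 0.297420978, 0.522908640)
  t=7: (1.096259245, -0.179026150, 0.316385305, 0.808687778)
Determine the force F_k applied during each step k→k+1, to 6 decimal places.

F_0 = -13.904032 N
F_1 = -14.284740 N
F_2 = 7.110335 N
F_3 = 11.136707 N
F_4 = -10.432188 N
F_5 = 0.531020 N
F_6 = -8.184557 N

step 0→1:
  ẍ = (ẋ'−ẋ)/dt = (0.180040115−0.451078034)/0.036267 = -7.473403
  θ̈ = (θ̇'−θ̇)/dt = (-0.200087461−-0.593024588)/0.036267 = 10.834564
  sinθ=0.290623, cosθ=0.956838
  F = (M+m)·ẍ + m·l·cosθ·θ̈ − m·l·sinθ·θ̇² = -17.309859 + 3.439739 − 0.033912 = -13.904032
step 1→2:
  ẍ = (ẋ'−ẋ)/dt = (-0.097914982−0.180040115)/0.036267 = -7.664133
  θ̈ = (θ̇'−θ̇)/dt = (0.193878145−-0.200087461)/0.036267 = 10.862922
  sinθ=0.269979, cosθ=0.962866
  F = (M+m)·ẍ + m·l·cosθ·θ̈ − m·l·sinθ·θ̇² = -17.751626 + 3.470472 − 0.003586 = -14.284740
step 2→3:
  ẍ = (ẋ'−ẋ)/dt = (0.015902430−-0.097914982)/0.036267 = 3.138319
  θ̈ = (θ̇'−θ̇)/dt = (0.176278979−0.193878145)/0.036267 = -0.485267
  sinθ=0.262985, cosθ=0.964800
  F = (M+m)·ẍ + m·l·cosθ·θ̈ − m·l·sinθ·θ̇² = 7.268959 + -0.155344 − 0.003280 = 7.110335
step 3→4:
  ẍ = (ẋ'−ẋ)/dt = (0.202888004−0.015902430)/0.036267 = 5.155805
  θ̈ = (θ̇'−θ̇)/dt = (0.085201255−0.176278979)/0.036267 = -2.511311
  sinθ=0.269762, cosθ=0.962927
  F = (M+m)·ẍ + m·l·cosθ·θ̈ − m·l·sinθ·θ̇² = 11.941849 + -0.802361 − 0.002781 = 11.136707
step 4→5:
  ẍ = (ẋ'−ẋ)/dt = (-0.004876772−0.202888004)/0.036267 = -5.728756
  θ̈ = (θ̇'−θ̇)/dt = (0.407864146−0.085201255)/0.036267 = 8.896873
  sinθ=0.275913, cosθ=0.961183
  F = (M+m)·ẍ + m·l·cosθ·θ̈ − m·l·sinθ·θ̇² = -13.268915 + 2.837391 − 0.000665 = -10.432188
step 5→6:
  ẍ = (ẋ'−ẋ)/dt = (-0.012147539−-0.004876772)/0.036267 = -0.200479
  θ̈ = (θ̇'−θ̇)/dt = (0.522908640−0.407864146)/0.036267 = 3.172154
  sinθ=0.278881, cosθ=0.960326
  F = (M+m)·ẍ + m·l·cosθ·θ̈ − m·l·sinθ·θ̇² = -0.464348 + 1.010761 − 0.015393 = 0.531020
step 6→7:
  ẍ = (ẋ'−ẋ)/dt = (-0.179026150−-0.012147539)/0.036267 = -4.601390
  θ̈ = (θ̇'−θ̇)/dt = (0.808687778−0.522908640)/0.036267 = 7.879867
  sinθ=0.293055, cosθ=0.956095
  F = (M+m)·ẍ + m·l·cosθ·θ̈ − m·l·sinθ·θ̇² = -10.657716 + 2.499747 − 0.026587 = -8.184557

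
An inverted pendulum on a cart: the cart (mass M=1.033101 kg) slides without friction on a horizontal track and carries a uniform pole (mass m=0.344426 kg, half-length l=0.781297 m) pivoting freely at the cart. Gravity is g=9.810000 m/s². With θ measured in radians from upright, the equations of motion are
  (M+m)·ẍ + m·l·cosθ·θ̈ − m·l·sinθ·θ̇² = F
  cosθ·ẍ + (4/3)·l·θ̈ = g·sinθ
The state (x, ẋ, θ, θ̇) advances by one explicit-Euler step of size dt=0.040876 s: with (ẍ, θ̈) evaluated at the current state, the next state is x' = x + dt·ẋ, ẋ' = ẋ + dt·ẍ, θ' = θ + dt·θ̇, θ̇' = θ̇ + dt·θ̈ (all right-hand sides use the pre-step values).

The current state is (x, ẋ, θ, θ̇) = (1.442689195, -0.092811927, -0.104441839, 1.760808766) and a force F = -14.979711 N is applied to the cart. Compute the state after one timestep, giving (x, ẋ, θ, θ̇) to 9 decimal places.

(1.438895415, -0.632132705, -0.032467020, 2.235574664)

sinθ=-0.104252066, cosθ=0.994550907
temp = (F + m·l·θ̇²·sinθ)/(M+m) = (-14.979711 + -0.086980347)/1.377527 = -10.937492584
θ̈ = (g·sinθ − cosθ·temp)/(l·(4/3 − m·cos²θ/(M+m))) = 11.614783677
ẍ = temp − m·l·θ̈·cosθ/(M+m) = -13.194069329
Euler: x'=1.442689195+0.040876·-0.092811927=1.438895415, ẋ'=-0.092811927+0.040876·-13.194069329=-0.632132705
       θ'=-0.104441839+0.040876·1.760808766=-0.032467020, θ̇'=1.760808766+0.040876·11.614783677=2.235574664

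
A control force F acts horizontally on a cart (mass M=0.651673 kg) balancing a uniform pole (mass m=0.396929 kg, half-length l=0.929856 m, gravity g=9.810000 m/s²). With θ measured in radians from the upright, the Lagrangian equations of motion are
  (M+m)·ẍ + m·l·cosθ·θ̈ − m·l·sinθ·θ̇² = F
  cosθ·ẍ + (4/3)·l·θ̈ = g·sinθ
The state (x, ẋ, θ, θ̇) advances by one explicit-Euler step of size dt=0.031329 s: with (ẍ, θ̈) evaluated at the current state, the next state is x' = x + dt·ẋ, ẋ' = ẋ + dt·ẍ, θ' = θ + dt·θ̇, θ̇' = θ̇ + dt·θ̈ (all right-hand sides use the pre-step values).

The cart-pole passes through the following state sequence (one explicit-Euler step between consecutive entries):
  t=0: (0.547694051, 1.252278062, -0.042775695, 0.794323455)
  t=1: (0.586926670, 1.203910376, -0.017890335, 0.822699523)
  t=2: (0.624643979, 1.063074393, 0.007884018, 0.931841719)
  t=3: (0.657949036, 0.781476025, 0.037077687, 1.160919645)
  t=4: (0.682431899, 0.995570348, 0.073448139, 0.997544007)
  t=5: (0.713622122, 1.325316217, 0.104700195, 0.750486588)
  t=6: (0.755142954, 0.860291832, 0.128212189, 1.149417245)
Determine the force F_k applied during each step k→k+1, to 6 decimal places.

step 0→1:
  ẍ = (ẋ'−ẋ)/dt = (1.203910376−1.252278062)/0.031329 = -1.543863
  θ̈ = (θ̇'−θ̇)/dt = (0.822699523−0.794323455)/0.031329 = 0.905744
  sinθ=-0.042763, cosθ=0.999085
  F = (M+m)·ẍ + m·l·cosθ·θ̈ − m·l·sinθ·θ̇² = -1.618898 + 0.333993 − -0.009958 = -1.274947
step 1→2:
  ẍ = (ẋ'−ẋ)/dt = (1.063074393−1.203910376)/0.031329 = -4.495387
  θ̈ = (θ̇'−θ̇)/dt = (0.931841719−0.822699523)/0.031329 = 3.483743
  sinθ=-0.017889, cosθ=0.999840
  F = (M+m)·ẍ + m·l·cosθ·θ̈ − m·l·sinθ·θ̇² = -4.713872 + 1.285598 − -0.004469 = -3.423805
step 2→3:
  ẍ = (ẋ'−ẋ)/dt = (0.781476025−1.063074393)/0.031329 = -8.988425
  θ̈ = (θ̇'−θ̇)/dt = (1.160919645−0.931841719)/0.031329 = 7.312009
  sinθ=0.007884, cosθ=0.999969
  F = (M+m)·ẍ + m·l·cosθ·θ̈ − m·l·sinθ·θ̇² = -9.425280 + 2.698682 − 0.002527 = -6.729125
step 3→4:
  ẍ = (ẋ'−ẋ)/dt = (0.995570348−0.781476025)/0.031329 = 6.833743
  θ̈ = (θ̇'−θ̇)/dt = (0.997544007−1.160919645)/0.031329 = -5.214837
  sinθ=0.037069, cosθ=0.999313
  F = (M+m)·ẍ + m·l·cosθ·θ̈ − m·l·sinθ·θ̇² = 7.165876 + -1.923405 − 0.018439 = 5.224032
step 4→5:
  ẍ = (ẋ'−ẋ)/dt = (1.325316217−0.995570348)/0.031329 = 10.525260
  θ̈ = (θ̇'−θ̇)/dt = (0.750486588−0.997544007)/0.031329 = -7.885902
  sinθ=0.073382, cosθ=0.997304
  F = (M+m)·ẍ + m·l·cosθ·θ̈ − m·l·sinθ·θ̇² = 11.036809 + -2.902735 − 0.026951 = 8.107122
step 5→6:
  ẍ = (ẋ'−ẋ)/dt = (0.860291832−1.325316217)/0.031329 = -14.843257
  θ̈ = (θ̇'−θ̇)/dt = (1.149417245−0.750486588)/0.031329 = 12.733591
  sinθ=0.104509, cosθ=0.994524
  F = (M+m)·ẍ + m·l·cosθ·θ̈ − m·l·sinθ·θ̇² = -15.564669 + 4.674064 − 0.021725 = -10.912330

F_0 = -1.274947 N
F_1 = -3.423805 N
F_2 = -6.729125 N
F_3 = 5.224032 N
F_4 = 8.107122 N
F_5 = -10.912330 N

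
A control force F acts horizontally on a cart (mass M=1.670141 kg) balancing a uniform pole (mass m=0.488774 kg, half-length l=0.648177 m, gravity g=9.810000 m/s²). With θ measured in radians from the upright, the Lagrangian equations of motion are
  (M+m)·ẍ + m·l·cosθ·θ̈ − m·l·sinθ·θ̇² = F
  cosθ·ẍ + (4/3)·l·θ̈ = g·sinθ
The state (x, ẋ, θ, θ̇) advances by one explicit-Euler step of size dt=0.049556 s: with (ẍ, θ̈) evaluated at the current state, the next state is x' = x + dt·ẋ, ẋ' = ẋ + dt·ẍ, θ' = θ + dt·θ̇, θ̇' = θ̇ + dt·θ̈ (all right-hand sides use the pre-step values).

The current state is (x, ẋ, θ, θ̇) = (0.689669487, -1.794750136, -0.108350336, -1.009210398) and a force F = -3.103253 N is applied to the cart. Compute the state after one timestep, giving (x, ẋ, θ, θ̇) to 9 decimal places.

sinθ=-0.108138459, cosθ=0.994135843
temp = (F + m·l·θ̇²·sinθ)/(M+m) = (-3.103253 + -0.034893563)/2.158915 = -1.453575784
θ̈ = (g·sinθ − cosθ·temp)/(l·(4/3 − m·cos²θ/(M+m))) = 0.534218944
ẍ = temp − m·l·θ̈·cosθ/(M+m) = -1.531510541
Euler: x'=0.689669487+0.049556·-1.794750136=0.600728849, ẋ'=-1.794750136+0.049556·-1.531510541=-1.870645672
       θ'=-0.108350336+0.049556·-1.009210398=-0.158362766, θ̇'=-1.009210398+0.049556·0.534218944=-0.982736644

(0.600728849, -1.870645672, -0.158362766, -0.982736644)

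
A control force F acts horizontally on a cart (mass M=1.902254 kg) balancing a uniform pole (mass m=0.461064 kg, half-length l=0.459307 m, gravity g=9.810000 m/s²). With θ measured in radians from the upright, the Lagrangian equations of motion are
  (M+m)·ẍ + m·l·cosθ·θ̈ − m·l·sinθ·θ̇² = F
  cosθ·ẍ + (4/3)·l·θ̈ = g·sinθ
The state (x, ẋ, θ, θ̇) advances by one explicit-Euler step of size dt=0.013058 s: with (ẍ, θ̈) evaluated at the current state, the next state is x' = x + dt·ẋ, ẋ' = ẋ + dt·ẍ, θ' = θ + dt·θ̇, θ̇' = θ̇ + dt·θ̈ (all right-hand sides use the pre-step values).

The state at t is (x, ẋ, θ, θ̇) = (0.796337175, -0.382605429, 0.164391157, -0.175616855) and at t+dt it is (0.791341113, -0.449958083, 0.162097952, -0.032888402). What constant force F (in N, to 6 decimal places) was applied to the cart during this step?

ẍ = (ẋ'−ẋ)/dt = (-0.449958083−-0.382605429)/0.013058 = -5.157961
θ̈ = (θ̇'−θ̇)/dt = (-0.032888402−-0.175616855)/0.013058 = 10.930346
sinθ=0.163652, cosθ=0.986518
F = (M+m)·ẍ + m·l·cosθ·θ̈ − m·l·sinθ·θ̇² = -12.189902 + 2.283512 − 0.001069 = -9.907459

F = -9.907459 N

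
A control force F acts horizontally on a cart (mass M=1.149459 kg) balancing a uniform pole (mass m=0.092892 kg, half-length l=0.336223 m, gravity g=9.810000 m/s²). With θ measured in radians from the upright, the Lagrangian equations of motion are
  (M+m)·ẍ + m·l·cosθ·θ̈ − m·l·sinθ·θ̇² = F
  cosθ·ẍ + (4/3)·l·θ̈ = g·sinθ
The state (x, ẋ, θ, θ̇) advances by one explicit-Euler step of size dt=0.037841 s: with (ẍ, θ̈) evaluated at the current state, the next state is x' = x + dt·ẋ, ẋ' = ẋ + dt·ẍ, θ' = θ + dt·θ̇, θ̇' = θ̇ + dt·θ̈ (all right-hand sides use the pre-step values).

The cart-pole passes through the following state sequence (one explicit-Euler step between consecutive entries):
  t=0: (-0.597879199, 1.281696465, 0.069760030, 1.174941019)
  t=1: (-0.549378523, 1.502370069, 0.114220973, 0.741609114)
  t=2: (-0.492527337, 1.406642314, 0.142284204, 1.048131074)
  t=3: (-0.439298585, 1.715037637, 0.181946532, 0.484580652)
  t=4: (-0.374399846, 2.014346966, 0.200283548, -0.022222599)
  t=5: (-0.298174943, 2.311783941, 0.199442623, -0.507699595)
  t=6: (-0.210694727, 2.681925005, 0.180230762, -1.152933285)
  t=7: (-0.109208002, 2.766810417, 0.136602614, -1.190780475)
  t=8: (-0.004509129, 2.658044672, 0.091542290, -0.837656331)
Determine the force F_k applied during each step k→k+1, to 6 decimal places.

F_0 = 6.885105 N
F_1 = -2.893436 N
F_2 = 9.659574 N
F_3 = 9.413853 N
F_4 = 9.372413 N
F_5 = 11.628446 N
F_6 = 2.748684 N
F_7 = -3.288160 N

step 0→1:
  ẍ = (ẋ'−ẋ)/dt = (1.502370069−1.281696465)/0.037841 = 5.831601
  θ̈ = (θ̇'−θ̇)/dt = (0.741609114−1.174941019)/0.037841 = -11.451386
  sinθ=0.069703, cosθ=0.997568
  F = (M+m)·ẍ + m·l·cosθ·θ̈ − m·l·sinθ·θ̇² = 7.244895 + -0.356785 − 0.003005 = 6.885105
step 1→2:
  ẍ = (ẋ'−ẋ)/dt = (1.406642314−1.502370069)/0.037841 = -2.529736
  θ̈ = (θ̇'−θ̇)/dt = (1.048131074−0.741609114)/0.037841 = 8.100261
  sinθ=0.113973, cosθ=0.993484
  F = (M+m)·ẍ + m·l·cosθ·θ̈ − m·l·sinθ·θ̇² = -3.142821 + 0.251342 − 0.001958 = -2.893436
step 2→3:
  ẍ = (ẋ'−ẋ)/dt = (1.715037637−1.406642314)/0.037841 = 8.149767
  θ̈ = (θ̇'−θ̇)/dt = (0.484580652−1.048131074)/0.037841 = -14.892588
  sinθ=0.141805, cosθ=0.989895
  F = (M+m)·ẍ + m·l·cosθ·θ̈ − m·l·sinθ·θ̇² = 10.124871 + -0.460431 − 0.004865 = 9.659574
step 3→4:
  ẍ = (ẋ'−ẋ)/dt = (2.014346966−1.715037637)/0.037841 = 7.909657
  θ̈ = (θ̇'−θ̇)/dt = (-0.022222599−0.484580652)/0.037841 = -13.392967
  sinθ=0.180944, cosθ=0.983493
  F = (M+m)·ẍ + m·l·cosθ·θ̈ − m·l·sinθ·θ̇² = 9.826570 + -0.411390 − 0.001327 = 9.413853
step 4→5:
  ẍ = (ẋ'−ẋ)/dt = (2.311783941−2.014346966)/0.037841 = 7.860177
  θ̈ = (θ̇'−θ̇)/dt = (-0.507699595−-0.022222599)/0.037841 = -12.829391
  sinθ=0.198947, cosθ=0.980010
  F = (M+m)·ẍ + m·l·cosθ·θ̈ − m·l·sinθ·θ̇² = 9.765099 + -0.392683 − 0.000003 = 9.372413
step 5→6:
  ẍ = (ẋ'−ẋ)/dt = (2.681925005−2.311783941)/0.037841 = 9.781482
  θ̈ = (θ̇'−θ̇)/dt = (-1.152933285−-0.507699595)/0.037841 = -17.051180
  sinθ=0.198123, cosθ=0.980177
  F = (M+m)·ẍ + m·l·cosθ·θ̈ − m·l·sinθ·θ̇² = 12.152034 + -0.521993 − 0.001595 = 11.628446
step 6→7:
  ẍ = (ẋ'−ẋ)/dt = (2.766810417−2.681925005)/0.037841 = 2.243213
  θ̈ = (θ̇'−θ̇)/dt = (-1.190780475−-1.152933285)/0.037841 = -1.000164
  sinθ=0.179257, cosθ=0.983802
  F = (M+m)·ẍ + m·l·cosθ·θ̈ − m·l·sinθ·θ̇² = 2.786858 + -0.030732 − 0.007442 = 2.748684
step 7→8:
  ẍ = (ẋ'−ẋ)/dt = (2.658044672−2.766810417)/0.037841 = -2.874283
  θ̈ = (θ̇'−θ̇)/dt = (-0.837656331−-1.190780475)/0.037841 = 9.331787
  sinθ=0.136178, cosθ=0.990684
  F = (M+m)·ẍ + m·l·cosθ·θ̈ − m·l·sinθ·θ̇² = -3.570868 + 0.288739 − 0.006031 = -3.288160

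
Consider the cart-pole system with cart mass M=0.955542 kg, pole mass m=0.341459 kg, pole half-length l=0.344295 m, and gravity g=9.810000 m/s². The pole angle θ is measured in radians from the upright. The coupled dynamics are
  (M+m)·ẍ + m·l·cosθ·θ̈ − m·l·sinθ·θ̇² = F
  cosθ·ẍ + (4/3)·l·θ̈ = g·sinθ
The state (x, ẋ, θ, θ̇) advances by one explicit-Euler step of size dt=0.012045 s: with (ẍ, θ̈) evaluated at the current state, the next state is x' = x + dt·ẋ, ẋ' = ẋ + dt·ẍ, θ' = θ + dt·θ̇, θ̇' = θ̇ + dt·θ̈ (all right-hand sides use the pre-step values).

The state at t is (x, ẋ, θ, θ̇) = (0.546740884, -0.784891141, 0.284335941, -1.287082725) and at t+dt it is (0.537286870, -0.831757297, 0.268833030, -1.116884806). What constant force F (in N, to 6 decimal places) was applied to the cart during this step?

ẍ = (ẋ'−ẋ)/dt = (-0.831757297−-0.784891141)/0.012045 = -3.890922
θ̈ = (θ̇'−θ̇)/dt = (-1.116884806−-1.287082725)/0.012045 = 14.130172
sinθ=0.280520, cosθ=0.959848
F = (M+m)·ẍ + m·l·cosθ·θ̈ − m·l·sinθ·θ̇² = -5.046530 + 1.594481 − 0.054632 = -3.506681

F = -3.506681 N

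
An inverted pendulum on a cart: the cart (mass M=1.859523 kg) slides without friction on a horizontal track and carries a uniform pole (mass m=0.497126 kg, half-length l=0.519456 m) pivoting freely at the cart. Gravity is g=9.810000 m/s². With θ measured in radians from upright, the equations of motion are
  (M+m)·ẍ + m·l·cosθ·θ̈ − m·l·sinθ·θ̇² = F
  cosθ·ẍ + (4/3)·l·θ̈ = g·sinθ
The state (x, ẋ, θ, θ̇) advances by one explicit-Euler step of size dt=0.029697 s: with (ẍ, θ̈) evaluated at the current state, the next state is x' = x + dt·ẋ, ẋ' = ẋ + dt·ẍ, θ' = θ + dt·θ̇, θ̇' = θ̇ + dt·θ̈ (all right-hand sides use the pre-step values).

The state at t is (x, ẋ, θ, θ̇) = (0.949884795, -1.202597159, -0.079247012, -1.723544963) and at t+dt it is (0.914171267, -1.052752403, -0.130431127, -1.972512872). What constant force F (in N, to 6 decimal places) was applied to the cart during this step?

F = 9.793732 N

ẍ = (ẋ'−ẋ)/dt = (-1.052752403−-1.202597159)/0.029697 = 5.045788
θ̈ = (θ̇'−θ̇)/dt = (-1.972512872−-1.723544963)/0.029697 = -8.383605
sinθ=-0.079164, cosθ=0.996862
F = (M+m)·ẍ + m·l·cosθ·θ̈ − m·l·sinθ·θ̇² = 11.891150 + -2.158146 − -0.060728 = 9.793732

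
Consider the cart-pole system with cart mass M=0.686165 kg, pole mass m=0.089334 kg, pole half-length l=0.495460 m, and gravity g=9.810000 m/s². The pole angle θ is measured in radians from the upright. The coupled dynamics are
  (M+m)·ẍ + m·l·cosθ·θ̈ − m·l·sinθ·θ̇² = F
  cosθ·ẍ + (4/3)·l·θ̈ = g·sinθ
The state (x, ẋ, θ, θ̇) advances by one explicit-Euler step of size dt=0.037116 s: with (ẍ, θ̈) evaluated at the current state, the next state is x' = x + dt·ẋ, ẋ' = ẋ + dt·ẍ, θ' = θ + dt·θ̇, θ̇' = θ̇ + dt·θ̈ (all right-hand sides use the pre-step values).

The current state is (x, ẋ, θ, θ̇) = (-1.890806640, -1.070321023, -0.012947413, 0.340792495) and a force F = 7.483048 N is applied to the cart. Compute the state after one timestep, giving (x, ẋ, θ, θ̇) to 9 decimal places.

sinθ=-0.012947051, cosθ=0.999916183
temp = (F + m·l·θ̇²·sinθ)/(M+m) = (7.483048 + -0.000066554)/0.775499 = 9.649247060
θ̈ = (g·sinθ − cosθ·temp)/(l·(4/3 − m·cos²θ/(M+m))) = -16.196635031
ẍ = temp − m·l·θ̈·cosθ/(M+m) = 10.573588726
Euler: x'=-1.890806640+0.037116·-1.070321023=-1.930532675, ẋ'=-1.070321023+0.037116·10.573588726=-0.677871704
       θ'=-0.012947413+0.037116·0.340792495=-0.000298559, θ̇'=0.340792495+0.037116·-16.196635031=-0.260361811

(-1.930532675, -0.677871704, -0.000298559, -0.260361811)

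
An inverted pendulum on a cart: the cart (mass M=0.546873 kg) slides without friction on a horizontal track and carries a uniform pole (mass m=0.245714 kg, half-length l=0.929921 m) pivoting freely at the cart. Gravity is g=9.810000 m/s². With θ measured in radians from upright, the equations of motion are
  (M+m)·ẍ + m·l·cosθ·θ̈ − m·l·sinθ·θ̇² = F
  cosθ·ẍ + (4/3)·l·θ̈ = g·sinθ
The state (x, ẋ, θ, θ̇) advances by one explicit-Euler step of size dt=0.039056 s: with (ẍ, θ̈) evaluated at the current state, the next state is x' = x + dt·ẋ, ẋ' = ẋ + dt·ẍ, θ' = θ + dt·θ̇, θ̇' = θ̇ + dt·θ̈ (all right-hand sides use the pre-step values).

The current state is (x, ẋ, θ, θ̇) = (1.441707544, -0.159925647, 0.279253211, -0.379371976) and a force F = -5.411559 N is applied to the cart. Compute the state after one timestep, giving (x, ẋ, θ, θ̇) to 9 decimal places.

sinθ=0.275637866, cosθ=0.961261550
temp = (F + m·l·θ̇²·sinθ)/(M+m) = (-5.411559 + 0.009064531)/0.792587 = -6.816279436
θ̈ = (g·sinθ − cosθ·temp)/(l·(4/3 − m·cos²θ/(M+m))) = 9.508122048
ẍ = temp − m·l·θ̈·cosθ/(M+m) = -9.451186678
Euler: x'=1.441707544+0.039056·-0.159925647=1.435461488, ẋ'=-0.159925647+0.039056·-9.451186678=-0.529051194
       θ'=0.279253211+0.039056·-0.379371976=0.264436459, θ̇'=-0.379371976+0.039056·9.508122048=-0.008022761

(1.435461488, -0.529051194, 0.264436459, -0.008022761)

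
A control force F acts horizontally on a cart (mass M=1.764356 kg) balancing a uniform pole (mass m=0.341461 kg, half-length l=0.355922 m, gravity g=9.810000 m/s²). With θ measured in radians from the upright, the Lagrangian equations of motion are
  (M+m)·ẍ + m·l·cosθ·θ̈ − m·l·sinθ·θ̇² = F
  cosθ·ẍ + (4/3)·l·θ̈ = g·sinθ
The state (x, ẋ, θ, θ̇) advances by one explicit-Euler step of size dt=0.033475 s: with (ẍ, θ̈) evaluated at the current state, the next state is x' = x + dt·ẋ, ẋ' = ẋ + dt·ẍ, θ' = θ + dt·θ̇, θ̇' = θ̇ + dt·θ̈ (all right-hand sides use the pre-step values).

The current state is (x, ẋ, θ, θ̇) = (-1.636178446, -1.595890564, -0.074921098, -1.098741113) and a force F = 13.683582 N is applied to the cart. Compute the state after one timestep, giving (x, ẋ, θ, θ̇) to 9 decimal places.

(-1.689600883, -1.345253925, -0.111701457, -1.677197583)

sinθ=-0.074851027, cosθ=0.997194727
temp = (F + m·l·θ̇²·sinθ)/(M+m) = (13.683582 + -0.010982076)/2.105817 = 6.492776877
θ̈ = (g·sinθ − cosθ·temp)/(l·(4/3 − m·cos²θ/(M+m))) = -17.280253029
ẍ = temp − m·l·θ̈·cosθ/(M+m) = 7.487278244
Euler: x'=-1.636178446+0.033475·-1.595890564=-1.689600883, ẋ'=-1.595890564+0.033475·7.487278244=-1.345253925
       θ'=-0.074921098+0.033475·-1.098741113=-0.111701457, θ̇'=-1.098741113+0.033475·-17.280253029=-1.677197583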